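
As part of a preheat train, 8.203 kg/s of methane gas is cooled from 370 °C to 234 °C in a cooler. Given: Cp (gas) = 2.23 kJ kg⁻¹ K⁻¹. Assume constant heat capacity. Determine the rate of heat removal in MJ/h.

Q_c = 8960 MJ/h

Q = ṁ·Cp·ΔT = 8.203 × 2.23 × (234 − 370) = -2487.8 kJ/s
Cooling duty = 8956.1 MJ/h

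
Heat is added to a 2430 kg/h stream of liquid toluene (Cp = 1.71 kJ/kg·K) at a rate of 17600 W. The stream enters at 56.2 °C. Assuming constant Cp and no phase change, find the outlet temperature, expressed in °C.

Q = 17600 W = 63360 kJ/h
ΔT = Q/(ṁ·Cp) = 63360/(2430×1.71) = 15.248 K
T_out = 56.2 + 15.248 = 71.448 °C

T_out = 71.4 °C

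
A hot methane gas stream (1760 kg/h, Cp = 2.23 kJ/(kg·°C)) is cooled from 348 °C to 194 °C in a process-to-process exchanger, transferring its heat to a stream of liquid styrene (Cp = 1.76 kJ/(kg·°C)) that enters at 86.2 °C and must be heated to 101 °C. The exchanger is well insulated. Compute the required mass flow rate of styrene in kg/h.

Heat released by hot stream: Q = 1760 × 2.23 × (348 − 194) = 604420 kJ/h
Energy balance on cold side (adiabatic exchanger): Q = ṁ_c·Cp_c·(T_c,out − T_c,in)
ṁ_c = 604420 / [1.76 × (101 − 86.2)] = 23204 kg/h

ṁ_c = 23200 kg/h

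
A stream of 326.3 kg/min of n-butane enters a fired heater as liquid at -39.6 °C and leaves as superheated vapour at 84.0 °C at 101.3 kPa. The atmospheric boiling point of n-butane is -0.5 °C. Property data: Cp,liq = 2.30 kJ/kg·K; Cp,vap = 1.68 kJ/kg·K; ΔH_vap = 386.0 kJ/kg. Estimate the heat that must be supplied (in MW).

liquid -39.6→-0.5 °C: 89.93 kJ/kg
vaporisation at -0.5 °C: 386 kJ/kg
vapour -0.5→84.0 °C: 141.96 kJ/kg
Δh = 89.93 + 386 + 141.96 = 617.89 kJ/kg
Q = ṁ·Δh = 326.3 kg/min × 617.89 kJ/kg = 201620 kJ/min
|Q| = 3360.3 kW = 3.3603 MW

Q = 3.36 MW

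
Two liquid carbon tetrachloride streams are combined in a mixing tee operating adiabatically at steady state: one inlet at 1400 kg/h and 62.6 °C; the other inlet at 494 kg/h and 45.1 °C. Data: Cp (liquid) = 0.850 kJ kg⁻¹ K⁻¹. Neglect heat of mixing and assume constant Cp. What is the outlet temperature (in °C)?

T_out = 58.0 °C

Energy balance with Q = 0: Σ ṁᵢCp,ᵢ(T_out − Tᵢ) = 0
Σ ṁᵢCp,ᵢTᵢ = 1400×0.850×62.6 + 494×0.850×45.1 = 93431
Σ ṁᵢCp,ᵢ = 1400×0.850 + 494×0.850 = 1609.9
T_out = 93431 / 1609.9 = 58.036 °C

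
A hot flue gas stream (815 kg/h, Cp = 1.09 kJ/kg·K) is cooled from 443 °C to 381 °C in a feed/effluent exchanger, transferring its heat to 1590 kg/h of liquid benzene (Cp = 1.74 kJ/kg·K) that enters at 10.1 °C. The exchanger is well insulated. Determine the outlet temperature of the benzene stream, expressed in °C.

Heat released by hot stream: Q = 815 × 1.09 × (443 − 381) = 55078 kJ/h
Energy balance on cold side (adiabatic exchanger): Q = ṁ_c·Cp_c·(T_c,out − T_c,in)
T_c,out = 10.1 + 55078/(1590 × 1.74) = 30.008 °C

T_c,out = 30.0 °C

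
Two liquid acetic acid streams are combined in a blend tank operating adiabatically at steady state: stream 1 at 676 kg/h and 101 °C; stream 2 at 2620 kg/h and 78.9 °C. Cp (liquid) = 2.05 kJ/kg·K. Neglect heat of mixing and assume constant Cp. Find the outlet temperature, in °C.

Adiabatic, steady state ⇒ Σ ṁᵢCp,ᵢ(T_out − Tᵢ) = 0
Σ ṁᵢCp,ᵢTᵢ = 676×2.05×101 + 2620×2.05×78.9 = 563740
Σ ṁᵢCp,ᵢ = 676×2.05 + 2620×2.05 = 6756.8
T_out = 563740 / 6756.8 = 83.433 °C

T_out = 83.4 °C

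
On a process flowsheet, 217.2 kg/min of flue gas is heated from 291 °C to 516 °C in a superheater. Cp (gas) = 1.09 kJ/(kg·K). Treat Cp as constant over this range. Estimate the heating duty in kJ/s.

Q = ṁ·Cp·ΔT = 217.2 × 1.09 × (516 − 291) = 53268 kJ/min
Converting: 53268 / 60 s = 887.81 kW

Q = 888 kJ/s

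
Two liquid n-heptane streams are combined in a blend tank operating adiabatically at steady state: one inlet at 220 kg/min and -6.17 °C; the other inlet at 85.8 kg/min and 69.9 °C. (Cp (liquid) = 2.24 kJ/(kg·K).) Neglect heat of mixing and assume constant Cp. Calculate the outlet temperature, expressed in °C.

No heat crosses the boundary, so H_out = H_in.
T_out = Σ ṁᵢCp,ᵢTᵢ / Σ ṁᵢCp,ᵢ
      = 10394 / 684.99 = 15.173 °C

T_out = 15.2 °C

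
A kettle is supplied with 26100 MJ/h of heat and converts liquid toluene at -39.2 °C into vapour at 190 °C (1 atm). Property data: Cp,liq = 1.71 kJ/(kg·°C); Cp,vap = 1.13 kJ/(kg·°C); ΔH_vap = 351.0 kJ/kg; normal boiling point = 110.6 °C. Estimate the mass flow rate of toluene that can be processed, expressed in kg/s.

Δh = 1.71×(110.6−-39.2) + 351.0 + 1.13×(190−110.6) = 696.88 kJ/kg
Q = 26100 MJ/h = 7250 kJ/s = 7250 kJ/s
ṁ = Q/Δh = 7250 / 696.88 = 10.404 kg/s

ṁ = 10.4 kg/s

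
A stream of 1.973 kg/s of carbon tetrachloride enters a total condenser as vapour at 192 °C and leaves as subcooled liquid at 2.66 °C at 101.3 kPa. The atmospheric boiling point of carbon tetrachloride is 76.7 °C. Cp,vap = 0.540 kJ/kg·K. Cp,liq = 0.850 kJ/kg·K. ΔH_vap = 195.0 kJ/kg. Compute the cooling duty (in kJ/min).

Q_c = 37900 kJ/min

vapour 192→76.7 °C: -62.262 kJ/kg
condensation at 76.7 °C: -195 kJ/kg
liquid 76.7→2.66 °C: -62.934 kJ/kg
Δh = -62.262 + -195 + -62.934 = -320.2 kJ/kg
Q = ṁ·Δh = 1.973 kg/s × -320.2 kJ/kg = -631.75 kJ/s
|Q| = 631.75 kW = 37905 kJ/min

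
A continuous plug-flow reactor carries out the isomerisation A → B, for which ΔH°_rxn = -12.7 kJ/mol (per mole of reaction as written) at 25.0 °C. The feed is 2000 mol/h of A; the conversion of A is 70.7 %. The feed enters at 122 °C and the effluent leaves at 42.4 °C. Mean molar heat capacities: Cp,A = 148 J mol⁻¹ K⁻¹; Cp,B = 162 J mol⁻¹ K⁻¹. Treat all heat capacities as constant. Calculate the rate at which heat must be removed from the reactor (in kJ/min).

Extent of reaction ξ = 0.707 × 2000 = 1414 mol/h
Reaction term: ξ·ΔH°_rxn = 1414 × -12.7 = -17958 kJ/h
Sensible, feed 122→25 °C: -28712 kJ/h
Outlet flows (mol/h): A 586, B 1414
Sensible, products 25→42.4 °C: 5494.9 kJ/h
Q = ΔH = -41175 kJ/h = -11.437 kW
Heat removed = 686.25 kJ/min

Q_out = 686 kJ/min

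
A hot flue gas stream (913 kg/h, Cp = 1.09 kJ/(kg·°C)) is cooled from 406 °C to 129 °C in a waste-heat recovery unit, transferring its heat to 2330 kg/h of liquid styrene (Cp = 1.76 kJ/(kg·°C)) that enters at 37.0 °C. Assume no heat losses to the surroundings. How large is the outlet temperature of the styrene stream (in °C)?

Heat released by hot stream: Q = 913 × 1.09 × (406 − 129) = 275660 kJ/h
Energy balance on cold side (adiabatic exchanger): Q = ṁ_c·Cp_c·(T_c,out − T_c,in)
T_c,out = 37.0 + 275660/(2330 × 1.76) = 104.22 °C

T_c,out = 104 °C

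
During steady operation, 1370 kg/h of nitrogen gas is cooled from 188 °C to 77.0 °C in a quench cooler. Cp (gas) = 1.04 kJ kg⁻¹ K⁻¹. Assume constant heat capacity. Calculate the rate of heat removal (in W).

Q_c = 43900 W

Q = ṁ·Cp·ΔT = 1370 × 1.04 × (77.0 − 188) = -158150 kJ/h
Converting: 158150 / 3600 s = 43.931 kW
Cooling duty = 43931 W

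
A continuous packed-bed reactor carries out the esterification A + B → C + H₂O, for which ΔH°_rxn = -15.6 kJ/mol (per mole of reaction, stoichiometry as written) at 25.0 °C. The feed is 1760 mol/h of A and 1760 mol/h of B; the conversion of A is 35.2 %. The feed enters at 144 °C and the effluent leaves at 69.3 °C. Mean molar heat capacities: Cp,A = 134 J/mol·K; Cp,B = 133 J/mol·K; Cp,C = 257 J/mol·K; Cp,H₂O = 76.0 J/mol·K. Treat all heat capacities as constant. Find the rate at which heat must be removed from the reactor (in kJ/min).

Extent of reaction ξ = 0.352 × 1760 = 619.52 mol/h
Reaction term: ξ·ΔH°_rxn = 619.52 × -15.6 = -9664.5 kJ/h
Sensible, feed 144→25 °C: -55920 kJ/h
Outlet flows (mol/h): A 1140.5, B 1140.5, C 619.52, H₂O 619.52
Sensible, products 25→69.3 °C: 22629 kJ/h
Q = ΔH = -42956 kJ/h = -11.932 kW
Heat removed = 715.94 kJ/min

Q_out = 716 kJ/min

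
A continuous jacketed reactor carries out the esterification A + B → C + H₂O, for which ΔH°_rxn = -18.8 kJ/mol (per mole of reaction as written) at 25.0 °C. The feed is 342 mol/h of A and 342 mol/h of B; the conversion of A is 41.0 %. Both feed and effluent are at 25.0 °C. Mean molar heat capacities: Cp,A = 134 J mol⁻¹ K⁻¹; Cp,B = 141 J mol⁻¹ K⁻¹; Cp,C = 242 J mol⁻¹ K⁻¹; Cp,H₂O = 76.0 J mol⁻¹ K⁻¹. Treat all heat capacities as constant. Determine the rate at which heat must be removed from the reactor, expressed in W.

Q_out = 732 W

Extent of reaction ξ = 0.410 × 342 = 140.22 mol/h
Reaction term: ξ·ΔH°_rxn = 140.22 × -18.8 = -2636.1 kJ/h
Q = ΔH = -2636.1 kJ/h = -0.73226 kW
Heat removed = 732.26 W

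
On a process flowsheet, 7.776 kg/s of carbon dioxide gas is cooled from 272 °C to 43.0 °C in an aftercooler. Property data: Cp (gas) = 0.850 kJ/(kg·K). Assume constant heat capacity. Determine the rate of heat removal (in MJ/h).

Q = ṁ·Cp·ΔT = 7.776 × 0.850 × (43.0 − 272) = -1513.6 kJ/s
Cooling duty = 5449 MJ/h

Q_c = 5450 MJ/h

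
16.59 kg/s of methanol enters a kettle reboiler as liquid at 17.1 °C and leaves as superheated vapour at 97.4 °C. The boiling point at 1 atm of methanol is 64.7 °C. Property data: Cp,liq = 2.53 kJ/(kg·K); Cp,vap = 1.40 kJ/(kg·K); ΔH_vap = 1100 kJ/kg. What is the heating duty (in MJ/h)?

Q = 75600 MJ/h

liquid 17.1→64.7 °C: 120.43 kJ/kg
vaporisation at 64.7 °C: 1100 kJ/kg
vapour 64.7→97.4 °C: 45.78 kJ/kg
Δh = 120.43 + 1100 + 45.78 = 1266.2 kJ/kg
Q = ṁ·Δh = 16.59 kg/s × 1266.2 kJ/kg = 21006 kJ/s
|Q| = 21006 kW = 75623 MJ/h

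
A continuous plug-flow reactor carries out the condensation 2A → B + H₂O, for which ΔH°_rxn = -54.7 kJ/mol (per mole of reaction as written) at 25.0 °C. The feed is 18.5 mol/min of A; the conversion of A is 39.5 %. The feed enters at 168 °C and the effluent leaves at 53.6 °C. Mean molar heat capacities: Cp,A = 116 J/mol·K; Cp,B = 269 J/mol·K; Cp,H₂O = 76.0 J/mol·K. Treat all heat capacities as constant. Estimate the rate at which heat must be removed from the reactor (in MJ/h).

Q_out = 26.0 MJ/h

Extent of reaction ξ = 0.395 × 18.5 / 2 = 3.6538 mol/min
Reaction term: ξ·ΔH°_rxn = 3.6538 × -54.7 = -199.86 kJ/min
Sensible, feed 168→25 °C: -306.88 kJ/min
Outlet flows (mol/min): A 11.192, B 3.6538, H₂O 3.6538
Sensible, products 25→53.6 °C: 73.184 kJ/min
Q = ΔH = -433.55 kJ/min = -7.2259 kW
Heat removed = 26.013 MJ/h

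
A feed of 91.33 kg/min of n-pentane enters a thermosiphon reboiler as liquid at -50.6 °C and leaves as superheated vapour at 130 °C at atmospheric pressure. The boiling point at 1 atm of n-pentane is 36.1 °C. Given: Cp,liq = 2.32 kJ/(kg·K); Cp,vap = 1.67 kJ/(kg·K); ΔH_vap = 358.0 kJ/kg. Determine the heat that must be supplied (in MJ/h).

liquid -50.6→36.1 °C: 201.14 kJ/kg
vaporisation at 36.1 °C: 358 kJ/kg
vapour 36.1→130 °C: 156.81 kJ/kg
Δh = 201.14 + 358 + 156.81 = 715.96 kJ/kg
Q = ṁ·Δh = 91.33 kg/min × 715.96 kJ/kg = 65388 kJ/min
|Q| = 1089.8 kW = 3923.3 MJ/h

Q = 3920 MJ/h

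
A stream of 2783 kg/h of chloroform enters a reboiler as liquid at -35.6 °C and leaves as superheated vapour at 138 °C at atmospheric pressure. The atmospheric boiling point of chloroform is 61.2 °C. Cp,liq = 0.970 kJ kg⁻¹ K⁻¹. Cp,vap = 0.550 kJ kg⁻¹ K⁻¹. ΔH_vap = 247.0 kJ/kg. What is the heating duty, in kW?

Q = 296 kW

liquid -35.6→61.2 °C: 93.896 kJ/kg
vaporisation at 61.2 °C: 247 kJ/kg
vapour 61.2→138 °C: 42.24 kJ/kg
Δh = 93.896 + 247 + 42.24 = 383.14 kJ/kg
Q = ṁ·Δh = 2783 kg/h × 383.14 kJ/kg = 1.0663e+06 kJ/h
|Q| = 296.19 kW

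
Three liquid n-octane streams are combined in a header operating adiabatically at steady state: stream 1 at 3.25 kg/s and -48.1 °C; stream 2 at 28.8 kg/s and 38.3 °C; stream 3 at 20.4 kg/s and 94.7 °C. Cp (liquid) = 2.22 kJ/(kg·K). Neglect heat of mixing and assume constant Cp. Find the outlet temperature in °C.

Energy balance with Q = 0: Σ ṁᵢCp,ᵢ(T_out − Tᵢ) = 0
T_out = Σ ṁᵢCp,ᵢTᵢ / Σ ṁᵢCp,ᵢ
      = 6390.5 / 116.44 = 54.883 °C

T_out = 54.9 °C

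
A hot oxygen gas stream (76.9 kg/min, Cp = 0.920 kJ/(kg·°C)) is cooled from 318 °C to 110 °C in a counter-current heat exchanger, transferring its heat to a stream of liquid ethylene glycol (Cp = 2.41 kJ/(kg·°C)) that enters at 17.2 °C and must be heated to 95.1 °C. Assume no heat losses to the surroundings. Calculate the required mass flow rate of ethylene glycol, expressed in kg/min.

ṁ_c = 78.4 kg/min

Heat released by hot stream: Q = 76.9 × 0.920 × (318 − 110) = 14716 kJ/min
Energy balance on cold side (adiabatic exchanger): Q = ṁ_c·Cp_c·(T_c,out − T_c,in)
ṁ_c = 14716 / [2.41 × (95.1 − 17.2)] = 78.383 kg/min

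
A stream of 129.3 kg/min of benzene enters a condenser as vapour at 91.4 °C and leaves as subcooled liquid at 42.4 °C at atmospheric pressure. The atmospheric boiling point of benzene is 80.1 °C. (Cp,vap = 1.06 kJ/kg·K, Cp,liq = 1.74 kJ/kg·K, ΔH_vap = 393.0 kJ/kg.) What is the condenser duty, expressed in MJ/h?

Q_c = 3650 MJ/h

vapour 91.4→80.1 °C: -11.978 kJ/kg
condensation at 80.1 °C: -393 kJ/kg
liquid 80.1→42.4 °C: -65.598 kJ/kg
Δh = -11.978 + -393 + -65.598 = -470.58 kJ/kg
Q = ṁ·Δh = 129.3 kg/min × -470.58 kJ/kg = -60845 kJ/min
|Q| = 1014.1 kW = 3650.7 MJ/h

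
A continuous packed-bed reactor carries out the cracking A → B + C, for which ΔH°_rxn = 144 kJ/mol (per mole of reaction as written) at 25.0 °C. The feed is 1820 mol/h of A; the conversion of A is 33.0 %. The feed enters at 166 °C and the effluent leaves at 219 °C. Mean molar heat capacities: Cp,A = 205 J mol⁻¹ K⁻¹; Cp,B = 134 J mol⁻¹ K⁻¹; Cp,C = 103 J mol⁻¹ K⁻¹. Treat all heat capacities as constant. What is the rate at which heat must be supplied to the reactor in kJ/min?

Q_in = 1830 kJ/min

Extent of reaction ξ = 0.330 × 1820 = 600.6 mol/h
Reaction term: ξ·ΔH°_rxn = 600.6 × 144 = 86486 kJ/h
Sensible, feed 166→25 °C: -52607 kJ/h
Outlet flows (mol/h): A 1219.4, B 600.6, C 600.6
Sensible, products 25→219 °C: 76110 kJ/h
Q = ΔH = 109990 kJ/h = 30.553 kW
Heat supplied = 1833.2 kJ/min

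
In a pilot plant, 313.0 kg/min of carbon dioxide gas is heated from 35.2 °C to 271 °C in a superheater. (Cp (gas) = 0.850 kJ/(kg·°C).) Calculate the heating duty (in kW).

Q = ṁ·Cp·ΔT = 313.0 × 0.850 × (271 − 35.2) = 62735 kJ/min
Converting: 62735 / 60 s = 1045.6 kW

Q = 1050 kW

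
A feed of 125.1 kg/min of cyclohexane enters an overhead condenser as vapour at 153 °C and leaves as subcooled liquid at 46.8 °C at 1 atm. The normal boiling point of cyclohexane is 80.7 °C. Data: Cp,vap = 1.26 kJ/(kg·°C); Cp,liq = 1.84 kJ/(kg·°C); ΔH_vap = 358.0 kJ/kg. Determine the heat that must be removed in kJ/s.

vapour 153→80.7 °C: -91.098 kJ/kg
condensation at 80.7 °C: -358 kJ/kg
liquid 80.7→46.8 °C: -62.376 kJ/kg
Δh = -91.098 + -358 + -62.376 = -511.47 kJ/kg
Q = ṁ·Δh = 125.1 kg/min × -511.47 kJ/kg = -63985 kJ/min
|Q| = 1066.4 kW

Q_c = 1070 kJ/s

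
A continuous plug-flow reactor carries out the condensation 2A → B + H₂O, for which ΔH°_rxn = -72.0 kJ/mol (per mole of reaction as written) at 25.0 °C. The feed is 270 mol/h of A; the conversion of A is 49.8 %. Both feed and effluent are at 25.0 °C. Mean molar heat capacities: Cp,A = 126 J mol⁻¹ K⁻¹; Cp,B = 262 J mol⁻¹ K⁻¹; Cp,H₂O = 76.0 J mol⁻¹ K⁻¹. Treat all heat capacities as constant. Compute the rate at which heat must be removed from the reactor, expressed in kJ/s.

Q_out = 1.34 kJ/s

Extent of reaction ξ = 0.498 × 270 / 2 = 67.23 mol/h
Reaction term: ξ·ΔH°_rxn = 67.23 × -72.0 = -4840.6 kJ/h
Q = ΔH = -4840.6 kJ/h = -1.3446 kW
Heat removed = 1.3446 kJ/s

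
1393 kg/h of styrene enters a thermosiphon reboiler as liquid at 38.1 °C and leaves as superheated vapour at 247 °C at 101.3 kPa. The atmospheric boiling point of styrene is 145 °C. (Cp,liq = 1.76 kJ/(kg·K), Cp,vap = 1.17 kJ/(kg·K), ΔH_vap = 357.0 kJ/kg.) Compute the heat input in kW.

Q = 257 kW

liquid 38.1→145 °C: 188.14 kJ/kg
vaporisation at 145 °C: 357 kJ/kg
vapour 145→247 °C: 119.34 kJ/kg
Δh = 188.14 + 357 + 119.34 = 664.48 kJ/kg
Q = ṁ·Δh = 1393 kg/h × 664.48 kJ/kg = 925630 kJ/h
|Q| = 257.12 kW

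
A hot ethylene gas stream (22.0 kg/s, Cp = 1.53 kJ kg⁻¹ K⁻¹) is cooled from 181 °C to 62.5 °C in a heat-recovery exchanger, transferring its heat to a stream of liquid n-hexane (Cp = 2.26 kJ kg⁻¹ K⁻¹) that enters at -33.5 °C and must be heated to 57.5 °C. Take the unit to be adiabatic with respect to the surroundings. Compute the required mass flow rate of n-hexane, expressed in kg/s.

ṁ_c = 19.4 kg/s

Heat released by hot stream: Q = 22.0 × 1.53 × (181 − 62.5) = 3988.7 kJ/s
Energy balance on cold side (adiabatic exchanger): Q = ṁ_c·Cp_c·(T_c,out − T_c,in)
ṁ_c = 3988.7 / [2.26 × (57.5 − -33.5)] = 19.395 kg/s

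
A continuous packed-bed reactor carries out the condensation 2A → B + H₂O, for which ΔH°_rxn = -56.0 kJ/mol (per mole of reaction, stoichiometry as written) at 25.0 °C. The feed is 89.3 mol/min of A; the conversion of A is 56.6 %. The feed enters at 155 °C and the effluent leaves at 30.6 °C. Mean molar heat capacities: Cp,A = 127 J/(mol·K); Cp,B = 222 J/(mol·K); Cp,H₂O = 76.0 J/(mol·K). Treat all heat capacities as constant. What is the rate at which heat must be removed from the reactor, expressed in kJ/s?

Extent of reaction ξ = 0.566 × 89.3 / 2 = 25.272 mol/min
Reaction term: ξ·ΔH°_rxn = 25.272 × -56.0 = -1415.2 kJ/min
Sensible, feed 155→25 °C: -1474.3 kJ/min
Outlet flows (mol/min): A 38.756, B 25.272, H₂O 25.272
Sensible, products 25→30.6 °C: 69.737 kJ/min
Q = ΔH = -2819.8 kJ/min = -46.997 kW
Heat removed = 46.997 kJ/s

Q_out = 47.0 kJ/s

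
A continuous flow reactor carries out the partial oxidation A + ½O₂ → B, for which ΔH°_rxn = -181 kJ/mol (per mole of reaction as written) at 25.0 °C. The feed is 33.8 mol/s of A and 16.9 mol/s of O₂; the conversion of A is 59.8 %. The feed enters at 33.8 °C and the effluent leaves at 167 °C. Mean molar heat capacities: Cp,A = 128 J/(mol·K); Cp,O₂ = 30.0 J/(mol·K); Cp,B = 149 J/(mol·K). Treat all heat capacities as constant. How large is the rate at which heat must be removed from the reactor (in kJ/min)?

Q_out = 180000 kJ/min

Extent of reaction ξ = 0.598 × 33.8 = 20.212 mol/s
Reaction term: ξ·ΔH°_rxn = 20.212 × -181 = -3658.4 kJ/s
Sensible, feed 33.8→25 °C: -42.534 kJ/s
Outlet flows (mol/s): A 13.588, O₂ 6.7938, B 20.212
Sensible, products 25→167 °C: 703.56 kJ/s
Q = ΔH = -2997.4 kJ/s = -2997.4 kW
Heat removed = 179840 kJ/min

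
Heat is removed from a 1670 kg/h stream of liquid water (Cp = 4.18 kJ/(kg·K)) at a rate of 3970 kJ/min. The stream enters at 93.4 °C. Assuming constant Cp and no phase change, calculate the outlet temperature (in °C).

T_out = 59.3 °C

Q = 3970 kJ/min = 238200 kJ/h
ΔT = Q/(ṁ·Cp) = 238200/(1670×4.18) = 34.123 K
T_out = 93.4 − 34.123 = 59.277 °C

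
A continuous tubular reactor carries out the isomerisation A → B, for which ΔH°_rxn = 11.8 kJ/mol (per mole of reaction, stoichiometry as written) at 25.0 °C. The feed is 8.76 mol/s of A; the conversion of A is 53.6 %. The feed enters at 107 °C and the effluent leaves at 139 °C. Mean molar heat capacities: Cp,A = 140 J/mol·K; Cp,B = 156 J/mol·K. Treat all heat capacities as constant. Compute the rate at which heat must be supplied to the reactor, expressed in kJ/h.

Q_in = 372000 kJ/h

Extent of reaction ξ = 0.536 × 8.76 = 4.6954 mol/s
Reaction term: ξ·ΔH°_rxn = 4.6954 × 11.8 = 55.405 kJ/s
Sensible, feed 107→25 °C: -100.56 kJ/s
Outlet flows (mol/s): A 4.0646, B 4.6954
Sensible, products 25→139 °C: 148.37 kJ/s
Q = ΔH = 103.21 kJ/s = 103.21 kW
Heat supplied = 371570 kJ/h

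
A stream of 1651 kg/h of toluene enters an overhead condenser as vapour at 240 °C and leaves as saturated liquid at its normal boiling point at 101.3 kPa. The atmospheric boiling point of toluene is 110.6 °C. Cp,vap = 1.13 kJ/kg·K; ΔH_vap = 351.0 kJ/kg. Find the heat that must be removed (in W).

Q_c = 228000 W

vapour 240→110.6 °C: -146.22 kJ/kg
condensation at 110.6 °C: -351 kJ/kg
Δh = -146.22 + -351 = -497.22 kJ/kg
Q = ṁ·Δh = 1651 kg/h × -497.22 kJ/kg = -820910 kJ/h
|Q| = 228.03 kW = 228030 W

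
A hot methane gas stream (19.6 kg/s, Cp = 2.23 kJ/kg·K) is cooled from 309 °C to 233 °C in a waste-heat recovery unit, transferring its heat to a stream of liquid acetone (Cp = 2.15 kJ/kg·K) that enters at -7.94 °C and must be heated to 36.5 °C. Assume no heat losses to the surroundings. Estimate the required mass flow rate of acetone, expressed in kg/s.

ṁ_c = 34.8 kg/s

Heat released by hot stream: Q = 19.6 × 2.23 × (309 − 233) = 3321.8 kJ/s
Energy balance on cold side (adiabatic exchanger): Q = ṁ_c·Cp_c·(T_c,out − T_c,in)
ṁ_c = 3321.8 / [2.15 × (36.5 − -7.94)] = 34.767 kg/s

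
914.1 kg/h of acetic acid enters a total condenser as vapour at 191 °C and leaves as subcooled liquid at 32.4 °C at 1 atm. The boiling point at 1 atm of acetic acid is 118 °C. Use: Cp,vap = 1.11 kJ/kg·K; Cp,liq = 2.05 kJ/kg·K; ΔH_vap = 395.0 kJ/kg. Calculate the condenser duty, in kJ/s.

Q_c = 165 kJ/s

vapour 191→118 °C: -81.03 kJ/kg
condensation at 118 °C: -395 kJ/kg
liquid 118→32.4 °C: -175.48 kJ/kg
Δh = -81.03 + -395 + -175.48 = -651.51 kJ/kg
Q = ṁ·Δh = 914.1 kg/h × -651.51 kJ/kg = -595550 kJ/h
|Q| = 165.43 kW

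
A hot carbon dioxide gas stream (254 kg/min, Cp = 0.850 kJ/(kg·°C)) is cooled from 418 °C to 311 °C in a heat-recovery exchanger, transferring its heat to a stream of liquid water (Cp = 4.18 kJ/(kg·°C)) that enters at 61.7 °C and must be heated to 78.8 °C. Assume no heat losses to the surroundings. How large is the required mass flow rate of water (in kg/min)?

ṁ_c = 323 kg/min

Heat released by hot stream: Q = 254 × 0.850 × (418 − 311) = 23101 kJ/min
Energy balance on cold side (adiabatic exchanger): Q = ṁ_c·Cp_c·(T_c,out − T_c,in)
ṁ_c = 23101 / [4.18 × (78.8 − 61.7)] = 323.19 kg/min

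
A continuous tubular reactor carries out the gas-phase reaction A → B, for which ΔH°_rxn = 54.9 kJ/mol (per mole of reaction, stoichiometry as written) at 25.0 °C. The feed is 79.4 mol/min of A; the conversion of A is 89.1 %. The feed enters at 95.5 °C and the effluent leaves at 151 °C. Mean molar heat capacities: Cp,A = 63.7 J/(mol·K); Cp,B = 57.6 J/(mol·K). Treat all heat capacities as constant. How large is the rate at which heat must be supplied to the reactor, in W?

Q_in = 68500 W

Extent of reaction ξ = 0.891 × 79.4 = 70.745 mol/min
Reaction term: ξ·ΔH°_rxn = 70.745 × 54.9 = 3883.9 kJ/min
Sensible, feed 95.5→25 °C: -356.57 kJ/min
Outlet flows (mol/min): A 8.6546, B 70.745
Sensible, products 25→151 °C: 582.91 kJ/min
Q = ΔH = 4110.3 kJ/min = 68.504 kW
Heat supplied = 68504 W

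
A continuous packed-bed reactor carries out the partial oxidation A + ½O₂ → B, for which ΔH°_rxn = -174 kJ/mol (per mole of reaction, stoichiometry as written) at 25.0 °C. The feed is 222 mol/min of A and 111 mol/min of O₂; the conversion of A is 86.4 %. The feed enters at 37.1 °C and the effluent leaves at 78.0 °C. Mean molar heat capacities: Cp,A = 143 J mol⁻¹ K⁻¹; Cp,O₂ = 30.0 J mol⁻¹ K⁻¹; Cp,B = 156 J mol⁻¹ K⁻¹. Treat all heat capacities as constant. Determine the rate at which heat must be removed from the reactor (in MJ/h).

Q_out = 1920 MJ/h

Extent of reaction ξ = 0.864 × 222 = 191.81 mol/min
Reaction term: ξ·ΔH°_rxn = 191.81 × -174 = -33375 kJ/min
Sensible, feed 37.1→25 °C: -424.42 kJ/min
Outlet flows (mol/min): A 30.192, O₂ 15.096, B 191.81
Sensible, products 25→78.0 °C: 1838.7 kJ/min
Q = ΔH = -31960 kJ/min = -532.67 kW
Heat removed = 1917.6 MJ/h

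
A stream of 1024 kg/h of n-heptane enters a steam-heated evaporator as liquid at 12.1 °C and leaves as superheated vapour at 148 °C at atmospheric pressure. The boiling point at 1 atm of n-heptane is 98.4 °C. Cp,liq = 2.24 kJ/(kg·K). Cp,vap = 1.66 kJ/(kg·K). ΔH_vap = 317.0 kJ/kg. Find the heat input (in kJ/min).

Q = 10100 kJ/min

liquid 12.1→98.4 °C: 193.31 kJ/kg
vaporisation at 98.4 °C: 317 kJ/kg
vapour 98.4→148 °C: 82.336 kJ/kg
Δh = 193.31 + 317 + 82.336 = 592.65 kJ/kg
Q = ṁ·Δh = 1024 kg/h × 592.65 kJ/kg = 606870 kJ/h
|Q| = 168.58 kW = 10115 kJ/min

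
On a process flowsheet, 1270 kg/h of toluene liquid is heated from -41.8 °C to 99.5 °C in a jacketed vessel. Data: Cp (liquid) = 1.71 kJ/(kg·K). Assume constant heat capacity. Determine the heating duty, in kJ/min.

Q = 5110 kJ/min

Q = ṁ·Cp·ΔT = 1270 × 1.71 × (99.5 − -41.8) = 306860 kJ/h
Converting: 306860 / 3600 s = 85.239 kW
Heating duty = 5114.4 kJ/min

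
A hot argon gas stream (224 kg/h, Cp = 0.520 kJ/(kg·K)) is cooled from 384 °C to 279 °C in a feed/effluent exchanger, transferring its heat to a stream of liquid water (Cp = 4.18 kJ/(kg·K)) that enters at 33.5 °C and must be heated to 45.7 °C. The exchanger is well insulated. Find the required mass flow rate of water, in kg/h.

ṁ_c = 240 kg/h

Heat released by hot stream: Q = 224 × 0.520 × (384 − 279) = 12230 kJ/h
Energy balance on cold side (adiabatic exchanger): Q = ṁ_c·Cp_c·(T_c,out − T_c,in)
ṁ_c = 12230 / [4.18 × (45.7 − 33.5)] = 239.83 kg/h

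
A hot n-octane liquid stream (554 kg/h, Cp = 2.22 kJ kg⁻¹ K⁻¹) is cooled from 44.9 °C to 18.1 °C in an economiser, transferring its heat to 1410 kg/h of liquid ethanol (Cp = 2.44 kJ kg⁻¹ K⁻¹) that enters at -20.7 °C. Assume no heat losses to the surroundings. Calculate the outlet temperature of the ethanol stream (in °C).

T_c,out = -11.1 °C

Heat released by hot stream: Q = 554 × 2.22 × (44.9 − 18.1) = 32961 kJ/h
Energy balance on cold side (adiabatic exchanger): Q = ṁ_c·Cp_c·(T_c,out − T_c,in)
T_c,out = -20.7 + 32961/(1410 × 2.44) = -11.119 °C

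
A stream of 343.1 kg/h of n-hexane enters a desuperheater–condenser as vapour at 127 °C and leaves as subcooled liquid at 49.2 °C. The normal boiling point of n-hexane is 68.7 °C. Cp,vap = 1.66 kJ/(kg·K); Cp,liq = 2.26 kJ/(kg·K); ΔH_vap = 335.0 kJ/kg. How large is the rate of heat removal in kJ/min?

vapour 127→68.7 °C: -96.778 kJ/kg
condensation at 68.7 °C: -335 kJ/kg
liquid 68.7→49.2 °C: -44.07 kJ/kg
Δh = -96.778 + -335 + -44.07 = -475.85 kJ/kg
Q = ṁ·Δh = 343.1 kg/h × -475.85 kJ/kg = -163260 kJ/h
|Q| = 45.351 kW = 2721.1 kJ/min

Q_c = 2720 kJ/min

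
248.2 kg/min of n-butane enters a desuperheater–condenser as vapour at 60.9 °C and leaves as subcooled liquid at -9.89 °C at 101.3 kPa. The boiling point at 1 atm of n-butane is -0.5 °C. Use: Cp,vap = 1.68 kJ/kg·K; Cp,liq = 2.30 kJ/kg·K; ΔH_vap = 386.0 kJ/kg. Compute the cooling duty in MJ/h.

vapour 60.9→-0.5 °C: -103.15 kJ/kg
condensation at -0.5 °C: -386 kJ/kg
liquid -0.5→-9.89 °C: -21.597 kJ/kg
Δh = -103.15 + -386 + -21.597 = -510.75 kJ/kg
Q = ṁ·Δh = 248.2 kg/min × -510.75 kJ/kg = -126770 kJ/min
|Q| = 2112.8 kW = 7606.1 MJ/h

Q_c = 7610 MJ/h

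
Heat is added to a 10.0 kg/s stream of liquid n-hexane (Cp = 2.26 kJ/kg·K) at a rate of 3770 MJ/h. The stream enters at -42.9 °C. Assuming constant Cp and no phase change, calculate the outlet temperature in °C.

T_out = 3.44 °C

Q = 3770 MJ/h = 1047.2 kJ/s
ΔT = Q/(ṁ·Cp) = 1047.2/(10.0×2.26) = 46.337 K
T_out = -42.9 + 46.337 = 3.4373 °C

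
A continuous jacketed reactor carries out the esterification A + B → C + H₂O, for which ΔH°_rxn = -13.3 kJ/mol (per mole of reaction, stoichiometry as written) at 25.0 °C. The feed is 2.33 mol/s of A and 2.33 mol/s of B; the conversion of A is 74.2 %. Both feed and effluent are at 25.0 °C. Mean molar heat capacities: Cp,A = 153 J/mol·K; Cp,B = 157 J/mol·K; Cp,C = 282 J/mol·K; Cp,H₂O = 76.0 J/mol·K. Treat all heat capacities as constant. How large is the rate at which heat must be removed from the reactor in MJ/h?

Q_out = 82.8 MJ/h

Extent of reaction ξ = 0.742 × 2.33 = 1.7289 mol/s
Reaction term: ξ·ΔH°_rxn = 1.7289 × -13.3 = -22.994 kJ/s
Q = ΔH = -22.994 kJ/s = -22.994 kW
Heat removed = 82.778 MJ/h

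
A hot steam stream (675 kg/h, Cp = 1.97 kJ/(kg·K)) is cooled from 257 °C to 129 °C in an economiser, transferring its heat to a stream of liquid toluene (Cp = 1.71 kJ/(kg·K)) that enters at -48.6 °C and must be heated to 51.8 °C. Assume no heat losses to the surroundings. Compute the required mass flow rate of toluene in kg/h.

Heat released by hot stream: Q = 675 × 1.97 × (257 − 129) = 170210 kJ/h
Energy balance on cold side (adiabatic exchanger): Q = ṁ_c·Cp_c·(T_c,out − T_c,in)
ṁ_c = 170210 / [1.71 × (51.8 − -48.6)] = 991.4 kg/h

ṁ_c = 991 kg/h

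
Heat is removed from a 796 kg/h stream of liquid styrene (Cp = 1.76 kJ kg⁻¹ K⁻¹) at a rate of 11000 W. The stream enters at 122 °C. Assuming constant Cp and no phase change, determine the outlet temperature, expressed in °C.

T_out = 93.7 °C

Q = 11000 W = 39600 kJ/h
ΔT = Q/(ṁ·Cp) = 39600/(796×1.76) = 28.266 K
T_out = 122 − 28.266 = 93.734 °C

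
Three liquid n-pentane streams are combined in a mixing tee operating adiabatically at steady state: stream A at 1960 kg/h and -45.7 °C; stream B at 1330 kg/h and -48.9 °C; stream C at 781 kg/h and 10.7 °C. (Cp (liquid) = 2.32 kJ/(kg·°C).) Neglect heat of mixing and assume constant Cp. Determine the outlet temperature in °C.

Energy balance with Q = 0: Σ ṁᵢCp,ᵢ(T_out − Tᵢ) = 0
T_out = Σ ṁᵢCp,ᵢTᵢ / Σ ṁᵢCp,ᵢ
      = -339310 / 9444.7 = -35.925 °C

T_out = -35.9 °C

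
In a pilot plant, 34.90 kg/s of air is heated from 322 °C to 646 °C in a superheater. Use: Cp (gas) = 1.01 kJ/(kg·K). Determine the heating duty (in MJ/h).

Q = 41100 MJ/h

Q = ṁ·Cp·ΔT = 34.90 × 1.01 × (646 − 322) = 11421 kJ/s
Heating duty = 41114 MJ/h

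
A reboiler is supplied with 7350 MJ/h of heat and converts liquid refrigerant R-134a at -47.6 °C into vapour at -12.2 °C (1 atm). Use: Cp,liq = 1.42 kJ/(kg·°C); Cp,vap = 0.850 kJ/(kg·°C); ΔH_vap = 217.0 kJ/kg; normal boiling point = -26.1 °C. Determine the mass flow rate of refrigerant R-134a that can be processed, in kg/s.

ṁ = 7.87 kg/s

Δh = 1.42×(-26.1−-47.6) + 217.0 + 0.850×(-12.2−-26.1) = 259.35 kJ/kg
Q = 7350 MJ/h = 2041.7 kJ/s = 2041.7 kJ/s
ṁ = Q/Δh = 2041.7 / 259.35 = 7.8724 kg/s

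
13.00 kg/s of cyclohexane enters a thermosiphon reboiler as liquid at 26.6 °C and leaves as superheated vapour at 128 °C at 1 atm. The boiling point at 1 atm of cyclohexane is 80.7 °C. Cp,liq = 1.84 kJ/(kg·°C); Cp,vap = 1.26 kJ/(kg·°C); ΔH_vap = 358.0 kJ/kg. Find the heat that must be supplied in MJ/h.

Q = 24200 MJ/h

liquid 26.6→80.7 °C: 99.544 kJ/kg
vaporisation at 80.7 °C: 358 kJ/kg
vapour 80.7→128 °C: 59.598 kJ/kg
Δh = 99.544 + 358 + 59.598 = 517.14 kJ/kg
Q = ṁ·Δh = 13.00 kg/s × 517.14 kJ/kg = 6722.8 kJ/s
|Q| = 6722.8 kW = 24202 MJ/h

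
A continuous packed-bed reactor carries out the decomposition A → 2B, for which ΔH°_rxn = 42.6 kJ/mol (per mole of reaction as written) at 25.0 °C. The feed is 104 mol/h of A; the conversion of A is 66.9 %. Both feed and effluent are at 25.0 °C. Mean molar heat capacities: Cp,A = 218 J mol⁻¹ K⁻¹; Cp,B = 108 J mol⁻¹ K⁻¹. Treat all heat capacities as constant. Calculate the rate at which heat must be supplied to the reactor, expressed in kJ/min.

Extent of reaction ξ = 0.669 × 104 = 69.576 mol/h
Reaction term: ξ·ΔH°_rxn = 69.576 × 42.6 = 2963.9 kJ/h
Q = ΔH = 2963.9 kJ/h = 0.82332 kW
Heat supplied = 49.399 kJ/min

Q_in = 49.4 kJ/min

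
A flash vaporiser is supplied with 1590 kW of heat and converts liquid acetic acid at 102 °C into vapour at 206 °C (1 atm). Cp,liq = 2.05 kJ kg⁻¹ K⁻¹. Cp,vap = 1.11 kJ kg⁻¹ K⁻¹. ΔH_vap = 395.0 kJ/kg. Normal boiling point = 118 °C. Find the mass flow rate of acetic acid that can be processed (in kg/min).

Δh = 2.05×(118−102) + 395.0 + 1.11×(206−118) = 525.48 kJ/kg
Q = 1590 kW = 1590 kJ/s = 95400 kJ/min
ṁ = Q/Δh = 95400 / 525.48 = 181.55 kg/min

ṁ = 182 kg/min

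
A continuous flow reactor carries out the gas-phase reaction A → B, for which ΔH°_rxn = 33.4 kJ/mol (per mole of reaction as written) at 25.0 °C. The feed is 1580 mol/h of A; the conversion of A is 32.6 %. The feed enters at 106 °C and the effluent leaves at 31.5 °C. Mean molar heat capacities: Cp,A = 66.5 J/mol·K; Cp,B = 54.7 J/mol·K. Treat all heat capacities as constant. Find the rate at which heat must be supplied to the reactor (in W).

Q_in = 2590 W

Extent of reaction ξ = 0.326 × 1580 = 515.08 mol/h
Reaction term: ξ·ΔH°_rxn = 515.08 × 33.4 = 17204 kJ/h
Sensible, feed 106→25 °C: -8510.7 kJ/h
Outlet flows (mol/h): A 1064.9, B 515.08
Sensible, products 25→31.5 °C: 643.45 kJ/h
Q = ΔH = 9336.5 kJ/h = 2.5935 kW
Heat supplied = 2593.5 W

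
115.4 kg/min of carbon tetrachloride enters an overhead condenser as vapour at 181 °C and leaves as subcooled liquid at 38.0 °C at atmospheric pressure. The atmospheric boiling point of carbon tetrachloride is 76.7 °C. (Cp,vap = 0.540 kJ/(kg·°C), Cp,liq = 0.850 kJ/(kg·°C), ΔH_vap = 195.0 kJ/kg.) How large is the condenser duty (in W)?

vapour 181→76.7 °C: -56.322 kJ/kg
condensation at 76.7 °C: -195 kJ/kg
liquid 76.7→38.0 °C: -32.895 kJ/kg
Δh = -56.322 + -195 + -32.895 = -284.22 kJ/kg
Q = ṁ·Δh = 115.4 kg/min × -284.22 kJ/kg = -32799 kJ/min
|Q| = 546.64 kW = 546640 W

Q_c = 547000 W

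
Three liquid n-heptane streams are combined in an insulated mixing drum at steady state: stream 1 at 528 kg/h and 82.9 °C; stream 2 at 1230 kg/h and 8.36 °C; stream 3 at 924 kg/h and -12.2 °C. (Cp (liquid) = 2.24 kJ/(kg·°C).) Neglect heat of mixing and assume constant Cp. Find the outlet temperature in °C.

T_out = 16.0 °C

No heat crosses the boundary, so H_out = H_in.
T_out = Σ ṁᵢCp,ᵢTᵢ / Σ ṁᵢCp,ᵢ
      = 95830 / 6007.7 = 15.951 °C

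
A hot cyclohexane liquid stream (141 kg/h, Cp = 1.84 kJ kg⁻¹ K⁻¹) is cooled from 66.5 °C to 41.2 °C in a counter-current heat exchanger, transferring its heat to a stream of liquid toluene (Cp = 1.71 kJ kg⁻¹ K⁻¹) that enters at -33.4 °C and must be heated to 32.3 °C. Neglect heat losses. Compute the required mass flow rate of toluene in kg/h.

Heat released by hot stream: Q = 141 × 1.84 × (66.5 − 41.2) = 6563.8 kJ/h
Energy balance on cold side (adiabatic exchanger): Q = ṁ_c·Cp_c·(T_c,out − T_c,in)
ṁ_c = 6563.8 / [1.71 × (32.3 − -33.4)] = 58.425 kg/h

ṁ_c = 58.4 kg/h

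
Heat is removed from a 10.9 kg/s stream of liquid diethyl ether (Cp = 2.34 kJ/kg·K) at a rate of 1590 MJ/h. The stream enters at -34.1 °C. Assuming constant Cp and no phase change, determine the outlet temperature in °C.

Q = 1590 MJ/h = 441.67 kJ/s
ΔT = Q/(ṁ·Cp) = 441.67/(10.9×2.34) = 17.316 K
T_out = -34.1 − 17.316 = -51.416 °C

T_out = -51.4 °C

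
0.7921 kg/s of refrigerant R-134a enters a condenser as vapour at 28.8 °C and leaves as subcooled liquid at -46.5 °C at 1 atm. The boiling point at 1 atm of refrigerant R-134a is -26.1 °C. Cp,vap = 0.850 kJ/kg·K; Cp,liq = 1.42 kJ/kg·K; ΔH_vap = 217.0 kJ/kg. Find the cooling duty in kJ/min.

vapour 28.8→-26.1 °C: -46.665 kJ/kg
condensation at -26.1 °C: -217 kJ/kg
liquid -26.1→-46.5 °C: -28.968 kJ/kg
Δh = -46.665 + -217 + -28.968 = -292.63 kJ/kg
Q = ṁ·Δh = 0.7921 kg/s × -292.63 kJ/kg = -231.79 kJ/s
|Q| = 231.79 kW = 13908 kJ/min

Q_c = 13900 kJ/min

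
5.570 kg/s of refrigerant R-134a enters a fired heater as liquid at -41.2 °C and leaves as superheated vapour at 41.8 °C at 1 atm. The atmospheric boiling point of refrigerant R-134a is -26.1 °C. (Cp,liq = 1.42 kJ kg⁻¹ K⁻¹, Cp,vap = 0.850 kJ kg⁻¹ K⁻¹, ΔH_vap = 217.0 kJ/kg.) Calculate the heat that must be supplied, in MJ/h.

Q = 5940 MJ/h

liquid -41.2→-26.1 °C: 21.442 kJ/kg
vaporisation at -26.1 °C: 217 kJ/kg
vapour -26.1→41.8 °C: 57.715 kJ/kg
Δh = 21.442 + 217 + 57.715 = 296.16 kJ/kg
Q = ṁ·Δh = 5.570 kg/s × 296.16 kJ/kg = 1649.6 kJ/s
|Q| = 1649.6 kW = 5938.5 MJ/h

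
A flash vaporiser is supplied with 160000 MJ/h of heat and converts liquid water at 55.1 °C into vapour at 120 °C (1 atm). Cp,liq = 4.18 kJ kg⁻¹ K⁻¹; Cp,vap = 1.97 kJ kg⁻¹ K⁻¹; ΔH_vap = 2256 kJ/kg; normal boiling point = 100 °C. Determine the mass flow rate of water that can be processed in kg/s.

ṁ = 17.9 kg/s

Δh = 4.18×(100−55.1) + 2256 + 1.97×(120−100) = 2483.1 kJ/kg
Q = 160000 MJ/h = 44444 kJ/s = 44444 kJ/s
ṁ = Q/Δh = 44444 / 2483.1 = 17.899 kg/s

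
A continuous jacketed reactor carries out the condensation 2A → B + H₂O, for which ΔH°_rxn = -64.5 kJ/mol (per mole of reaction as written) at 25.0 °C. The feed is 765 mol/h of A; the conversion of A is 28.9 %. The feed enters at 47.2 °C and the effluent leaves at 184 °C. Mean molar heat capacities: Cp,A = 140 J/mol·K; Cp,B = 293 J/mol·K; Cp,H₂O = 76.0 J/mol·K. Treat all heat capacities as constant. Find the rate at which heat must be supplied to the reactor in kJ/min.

Q_in = 151 kJ/min

Extent of reaction ξ = 0.289 × 765 / 2 = 110.54 mol/h
Reaction term: ξ·ΔH°_rxn = 110.54 × -64.5 = -7130 kJ/h
Sensible, feed 47.2→25 °C: -2377.6 kJ/h
Outlet flows (mol/h): A 543.91, B 110.54, H₂O 110.54
Sensible, products 25→184 °C: 18593 kJ/h
Q = ΔH = 9085.6 kJ/h = 2.5238 kW
Heat supplied = 151.43 kJ/min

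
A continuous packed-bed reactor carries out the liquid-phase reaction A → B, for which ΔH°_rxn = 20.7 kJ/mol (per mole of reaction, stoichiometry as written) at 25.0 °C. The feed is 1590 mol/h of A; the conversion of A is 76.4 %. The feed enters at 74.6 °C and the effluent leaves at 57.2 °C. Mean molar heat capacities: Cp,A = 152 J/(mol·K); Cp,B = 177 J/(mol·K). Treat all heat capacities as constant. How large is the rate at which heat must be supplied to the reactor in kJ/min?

Q_in = 365 kJ/min

Extent of reaction ξ = 0.764 × 1590 = 1214.8 mol/h
Reaction term: ξ·ΔH°_rxn = 1214.8 × 20.7 = 25146 kJ/h
Sensible, feed 74.6→25 °C: -11987 kJ/h
Outlet flows (mol/h): A 375.24, B 1214.8
Sensible, products 25→57.2 °C: 8760 kJ/h
Q = ΔH = 21918 kJ/h = 6.0884 kW
Heat supplied = 365.3 kJ/min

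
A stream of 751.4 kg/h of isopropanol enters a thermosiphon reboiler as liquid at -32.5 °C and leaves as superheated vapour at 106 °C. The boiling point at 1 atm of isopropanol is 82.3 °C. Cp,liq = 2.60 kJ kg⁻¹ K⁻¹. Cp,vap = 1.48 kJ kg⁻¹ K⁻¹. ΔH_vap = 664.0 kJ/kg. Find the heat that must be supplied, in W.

Q = 208000 W

liquid -32.5→82.3 °C: 298.48 kJ/kg
vaporisation at 82.3 °C: 664 kJ/kg
vapour 82.3→106 °C: 35.076 kJ/kg
Δh = 298.48 + 664 + 35.076 = 997.56 kJ/kg
Q = ṁ·Δh = 751.4 kg/h × 997.56 kJ/kg = 749560 kJ/h
|Q| = 208.21 kW = 208210 W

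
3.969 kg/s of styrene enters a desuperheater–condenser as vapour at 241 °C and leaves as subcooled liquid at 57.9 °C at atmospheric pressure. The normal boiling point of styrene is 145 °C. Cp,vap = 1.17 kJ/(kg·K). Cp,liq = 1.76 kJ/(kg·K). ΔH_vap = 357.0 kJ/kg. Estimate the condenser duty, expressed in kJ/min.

Q_c = 148000 kJ/min

vapour 241→145 °C: -112.32 kJ/kg
condensation at 145 °C: -357 kJ/kg
liquid 145→57.9 °C: -153.3 kJ/kg
Δh = -112.32 + -357 + -153.3 = -622.62 kJ/kg
Q = ṁ·Δh = 3.969 kg/s × -622.62 kJ/kg = -2471.2 kJ/s
|Q| = 2471.2 kW = 148270 kJ/min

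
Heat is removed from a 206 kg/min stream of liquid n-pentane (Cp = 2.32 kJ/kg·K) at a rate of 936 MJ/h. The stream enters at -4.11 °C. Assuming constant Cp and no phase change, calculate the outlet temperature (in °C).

Q = 936 MJ/h = 15600 kJ/min
ΔT = Q/(ṁ·Cp) = 15600/(206×2.32) = 32.641 K
T_out = -4.11 − 32.641 = -36.751 °C

T_out = -36.8 °C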